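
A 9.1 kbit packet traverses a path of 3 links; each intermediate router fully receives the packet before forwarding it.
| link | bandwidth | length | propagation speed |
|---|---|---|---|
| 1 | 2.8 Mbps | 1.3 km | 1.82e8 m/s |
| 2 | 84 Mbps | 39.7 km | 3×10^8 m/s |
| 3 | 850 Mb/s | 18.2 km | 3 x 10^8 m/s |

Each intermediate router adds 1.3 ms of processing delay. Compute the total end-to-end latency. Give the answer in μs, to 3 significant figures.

6170 μs

L = 9100 bits.
Transmission delays (L/R per hop): 3250, 108.333, 10.7059 μs; sum = 3369.04 μs.
Propagation delays (d/s per hop): 7.14286, 132.333, 60.6667 μs; sum = 200.143 μs.
Processing at 2 router(s): 2 × 1.3 ms = 2600 μs.
End-to-end = 6170 μs.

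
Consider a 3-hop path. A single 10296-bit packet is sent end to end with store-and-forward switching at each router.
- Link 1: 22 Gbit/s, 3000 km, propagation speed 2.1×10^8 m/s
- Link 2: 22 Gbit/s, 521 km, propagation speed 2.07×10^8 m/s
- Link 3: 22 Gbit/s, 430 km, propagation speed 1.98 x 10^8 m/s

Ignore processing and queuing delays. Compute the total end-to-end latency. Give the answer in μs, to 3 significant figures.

Transmission delay per hop = L/R = 10296/22000000000 = 0.468 μs; 3 hops → 1.404 μs.
Propagation delays (d/s per hop): 14285.7, 2516.91, 2171.72 μs; sum = 18974.3 μs.
End-to-end = 19000 μs.

19000 μs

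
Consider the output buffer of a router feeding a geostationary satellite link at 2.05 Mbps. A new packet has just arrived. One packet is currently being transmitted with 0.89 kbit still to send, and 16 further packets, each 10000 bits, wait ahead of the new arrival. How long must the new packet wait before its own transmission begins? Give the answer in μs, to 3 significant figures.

Each queued packet: L/R = 10000/2.05e+06 = 4878.05 μs.
16 queued → 78048.8 μs.
Plus remaining 890 bits of current packet: 434.146 μs.
Queuing delay = 78500 μs.

78500 μs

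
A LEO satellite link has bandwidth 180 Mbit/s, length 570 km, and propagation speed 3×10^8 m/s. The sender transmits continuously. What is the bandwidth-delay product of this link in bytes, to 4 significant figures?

Propagation delay = 570000 / 300000000 = 0.0019 s.
BDP = R × t_prop = 180000000 × 0.0019 = 342000 bits.
In bytes: 342000/8 = 42750 bytes.

42750 bytes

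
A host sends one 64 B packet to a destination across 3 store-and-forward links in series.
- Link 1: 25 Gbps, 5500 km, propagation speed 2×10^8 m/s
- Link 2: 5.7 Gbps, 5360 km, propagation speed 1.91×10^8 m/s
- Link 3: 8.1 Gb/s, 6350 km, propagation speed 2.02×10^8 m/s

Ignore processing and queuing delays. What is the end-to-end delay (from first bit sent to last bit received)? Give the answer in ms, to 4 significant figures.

87.00 ms

L = 64 × 8 = 512 bits.
Transmission delays (L/R per hop): 2.048e-05, 8.98246e-05, 6.32099e-05 ms; sum = 0.000173514 ms.
Propagation delays (d/s per hop): 27.5, 28.0628, 31.4356 ms; sum = 86.9985 ms.
End-to-end = 87.00 ms.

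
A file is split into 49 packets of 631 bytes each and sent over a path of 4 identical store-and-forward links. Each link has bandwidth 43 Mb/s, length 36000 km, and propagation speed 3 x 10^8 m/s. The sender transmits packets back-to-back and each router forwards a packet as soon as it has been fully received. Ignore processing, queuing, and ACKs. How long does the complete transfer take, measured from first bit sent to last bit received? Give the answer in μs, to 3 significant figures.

Per-hop transmission t_tx = L/R = 5048/43000000 = 117.395 μs.
Per-hop propagation t_prop = 36000000/300000000 = 120000 μs.
Pipeline fill: first packet needs 4·t_tx to clear all hops; remaining 48 packets each add one t_tx.
Total = (4+49-1)·t_tx + 4·t_prop = 52·117.395 + 4·120000 = 486000 μs.

486000 μs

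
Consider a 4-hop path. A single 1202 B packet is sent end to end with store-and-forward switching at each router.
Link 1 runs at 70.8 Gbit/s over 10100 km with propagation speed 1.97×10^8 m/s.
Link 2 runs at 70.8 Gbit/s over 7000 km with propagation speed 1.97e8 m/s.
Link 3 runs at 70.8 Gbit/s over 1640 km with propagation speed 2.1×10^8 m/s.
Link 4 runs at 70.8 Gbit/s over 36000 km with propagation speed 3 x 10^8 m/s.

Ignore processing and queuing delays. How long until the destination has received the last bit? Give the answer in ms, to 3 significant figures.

215 ms

L = 1202 × 8 = 9616 bits.
Transmission delay per hop = L/R = 9616/70800000000 = 0.000135819 ms; 4 hops → 0.000543277 ms.
Propagation delays (d/s per hop): 51.269, 35.533, 7.80952, 120 ms; sum = 214.612 ms.
End-to-end = 215 ms.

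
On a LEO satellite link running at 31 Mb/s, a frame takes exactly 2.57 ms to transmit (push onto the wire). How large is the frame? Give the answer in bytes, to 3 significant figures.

9960 bytes

L = R × t_tx = 31000000 b/s × 0.00257 s = 79670 bits.
In bytes: 79670 / 8 = 9960 bytes.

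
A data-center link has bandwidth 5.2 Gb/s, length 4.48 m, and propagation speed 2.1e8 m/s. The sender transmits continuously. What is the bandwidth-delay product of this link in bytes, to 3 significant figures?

Propagation delay = 4.48 / 210000000 = 2.13333e-08 s.
BDP = R × t_prop = 5200000000 × 2.13333e-08 = 110.933 bits.
In bytes: 110.933/8 = 13.9 bytes.

13.9 bytes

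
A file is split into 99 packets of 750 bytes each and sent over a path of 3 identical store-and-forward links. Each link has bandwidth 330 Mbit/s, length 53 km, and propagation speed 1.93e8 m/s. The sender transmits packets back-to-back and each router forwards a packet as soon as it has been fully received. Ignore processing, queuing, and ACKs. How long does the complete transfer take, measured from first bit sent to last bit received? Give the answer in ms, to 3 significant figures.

Per-hop transmission t_tx = L/R = 6000/330000000 = 0.0181818 ms.
Per-hop propagation t_prop = 53000/193000000 = 0.274611 ms.
Pipeline fill: first packet needs 3·t_tx to clear all hops; remaining 98 packets each add one t_tx.
Total = (3+99-1)·t_tx + 3·t_prop = 101·0.0181818 + 3·0.274611 = 2.66 ms.

2.66 ms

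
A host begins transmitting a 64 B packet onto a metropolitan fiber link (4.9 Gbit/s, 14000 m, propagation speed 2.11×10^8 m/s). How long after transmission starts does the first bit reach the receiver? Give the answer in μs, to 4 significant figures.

66.35 μs

First bit experiences only propagation delay: d/s = 14000/211000000 = 66.35 μs.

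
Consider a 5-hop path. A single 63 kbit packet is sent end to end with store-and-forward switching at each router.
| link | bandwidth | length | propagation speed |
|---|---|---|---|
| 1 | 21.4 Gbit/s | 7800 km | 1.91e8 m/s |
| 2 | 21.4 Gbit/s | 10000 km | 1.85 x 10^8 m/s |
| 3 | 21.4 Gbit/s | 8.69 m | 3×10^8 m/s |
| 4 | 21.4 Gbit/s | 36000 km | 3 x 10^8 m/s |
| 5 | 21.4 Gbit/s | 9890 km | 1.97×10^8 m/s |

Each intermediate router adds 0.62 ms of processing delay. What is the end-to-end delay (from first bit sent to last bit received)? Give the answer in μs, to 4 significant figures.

L = 63000 bits.
Transmission delay per hop = L/R = 63000/21400000000 = 2.94393 μs; 5 hops → 14.7196 μs.
Propagation delays (d/s per hop): 40837.7, 54054.1, 0.0289667, 120000, 50203 μs; sum = 265095 μs.
Processing at 4 router(s): 4 × 0.62 ms = 2480 μs.
End-to-end = 267600 μs.

267600 μs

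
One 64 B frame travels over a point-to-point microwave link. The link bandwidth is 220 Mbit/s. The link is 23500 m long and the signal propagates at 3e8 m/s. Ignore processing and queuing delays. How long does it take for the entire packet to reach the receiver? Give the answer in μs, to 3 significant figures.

80.7 μs

L = 64 × 8 = 512 bits.
Transmission delay = L/R = 512 / 220000000 = 2.32727 μs.
Propagation delay = d/s = 23500 m / 300000000 m/s = 78.3333 μs.
Total = 80.7 μs.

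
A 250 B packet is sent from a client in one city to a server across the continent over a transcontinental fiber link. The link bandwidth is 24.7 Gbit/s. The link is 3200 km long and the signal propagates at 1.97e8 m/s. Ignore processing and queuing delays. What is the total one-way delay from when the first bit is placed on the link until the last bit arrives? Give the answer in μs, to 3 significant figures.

16200 μs

L = 250 × 8 = 2000 bits.
Transmission delay = L/R = 2000 / 24700000000 = 0.0809717 μs.
Propagation delay = d/s = 3200000 m / 197000000 m/s = 16243.7 μs.
Total = 16200 μs.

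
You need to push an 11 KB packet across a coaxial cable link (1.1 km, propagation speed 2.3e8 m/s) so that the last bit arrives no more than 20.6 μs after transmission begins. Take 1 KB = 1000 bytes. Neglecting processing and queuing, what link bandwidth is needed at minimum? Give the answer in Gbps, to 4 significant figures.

L = 88000 bits.
Propagation delay = 1100 / 2.3e+08 = 4.78261 μs.
Transmission budget = 20.6 − 4.78261 = 15.8174 μs.
R ≥ L / t_tx = 88000 bits / 1.58174e-05 s = 5.563 Gbps.

5.563 Gbps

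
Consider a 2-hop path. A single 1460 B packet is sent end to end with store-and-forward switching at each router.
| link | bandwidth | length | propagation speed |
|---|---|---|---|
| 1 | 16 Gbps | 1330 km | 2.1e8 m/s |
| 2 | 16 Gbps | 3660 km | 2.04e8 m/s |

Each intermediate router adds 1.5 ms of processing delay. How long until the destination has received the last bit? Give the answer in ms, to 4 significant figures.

L = 1460 × 8 = 11680 bits.
Transmission delay per hop = L/R = 11680/16000000000 = 0.00073 ms; 2 hops → 0.00146 ms.
Propagation delays (d/s per hop): 6.33333, 17.9412 ms; sum = 24.2745 ms.
Processing at 1 router(s): 1 × 1.5 ms = 1.5 ms.
End-to-end = 25.78 ms.

25.78 ms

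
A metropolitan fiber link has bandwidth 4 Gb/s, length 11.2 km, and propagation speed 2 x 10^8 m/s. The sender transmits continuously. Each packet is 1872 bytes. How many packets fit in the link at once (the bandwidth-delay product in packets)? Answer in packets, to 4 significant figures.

14.96 packets

Propagation delay = 11200 / 200000000 = 5.6e-05 s.
BDP = R × t_prop = 4000000000 × 5.6e-05 = 224000 bits.
In packets of 14976 bits: 14.96 packets.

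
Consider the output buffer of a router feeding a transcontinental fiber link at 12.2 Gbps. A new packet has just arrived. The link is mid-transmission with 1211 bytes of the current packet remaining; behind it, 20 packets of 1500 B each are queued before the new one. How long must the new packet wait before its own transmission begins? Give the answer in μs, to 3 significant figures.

Each queued packet: L/R = 12000/12200000000 = 0.983607 μs.
20 queued → 19.6721 μs.
Plus remaining 9688 bits of current packet: 0.794098 μs.
Queuing delay = 20.5 μs.

20.5 μs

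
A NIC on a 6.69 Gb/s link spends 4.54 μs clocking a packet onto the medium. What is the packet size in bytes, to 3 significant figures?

3800 bytes

L = R × t_tx = 6690000000 b/s × 4.54e-06 s = 30372.6 bits.
In bytes: 30372.6 / 8 = 3800 bytes.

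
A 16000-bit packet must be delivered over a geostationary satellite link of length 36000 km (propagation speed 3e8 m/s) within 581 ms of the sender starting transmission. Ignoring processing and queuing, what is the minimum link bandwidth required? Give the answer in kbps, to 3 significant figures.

Propagation delay = 36000000 / 300000000 = 120 ms.
Transmission budget = 581 − 120 = 461 ms.
R ≥ L / t_tx = 16000 bits / 0.461 s = 34.7 kbps.

34.7 kbps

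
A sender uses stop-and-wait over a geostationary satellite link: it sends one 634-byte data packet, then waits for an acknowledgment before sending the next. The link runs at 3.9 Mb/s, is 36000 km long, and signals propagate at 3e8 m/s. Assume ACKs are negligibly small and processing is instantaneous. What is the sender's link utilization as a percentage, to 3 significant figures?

0.539 %

t_tx = L/R = 5072/3900000 = 0.00130051 s.
t_prop = 36000000/300000000 = 0.12 s; RTT = 0.24 s.
Cycle = t_tx + RTT = 0.241301 s.
Utilization = t_tx / cycle = 0.00130051/0.241301 = 0.539 %.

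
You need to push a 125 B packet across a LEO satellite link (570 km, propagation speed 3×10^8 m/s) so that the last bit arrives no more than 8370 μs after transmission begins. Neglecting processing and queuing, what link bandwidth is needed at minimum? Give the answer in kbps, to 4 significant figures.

154.6 kbps

L = 1000 bits.
Propagation delay = 570000 / 300000000 = 1900 μs.
Transmission budget = 8370 − 1900 = 6470 μs.
R ≥ L / t_tx = 1000 bits / 0.00647 s = 154.6 kbps.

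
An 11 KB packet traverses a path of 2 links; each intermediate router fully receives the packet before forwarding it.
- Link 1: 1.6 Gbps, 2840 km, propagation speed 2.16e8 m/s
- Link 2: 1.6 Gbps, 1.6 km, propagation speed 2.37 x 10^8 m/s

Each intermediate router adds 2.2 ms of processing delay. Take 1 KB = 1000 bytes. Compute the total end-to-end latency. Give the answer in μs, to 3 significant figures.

L = 88000 bits.
Transmission delay per hop = L/R = 88000/1600000000 = 55 μs; 2 hops → 110 μs.
Propagation delays (d/s per hop): 13148.1, 6.75105 μs; sum = 13154.9 μs.
Processing at 1 router(s): 1 × 2.2 ms = 2200 μs.
End-to-end = 15500 μs.

15500 μs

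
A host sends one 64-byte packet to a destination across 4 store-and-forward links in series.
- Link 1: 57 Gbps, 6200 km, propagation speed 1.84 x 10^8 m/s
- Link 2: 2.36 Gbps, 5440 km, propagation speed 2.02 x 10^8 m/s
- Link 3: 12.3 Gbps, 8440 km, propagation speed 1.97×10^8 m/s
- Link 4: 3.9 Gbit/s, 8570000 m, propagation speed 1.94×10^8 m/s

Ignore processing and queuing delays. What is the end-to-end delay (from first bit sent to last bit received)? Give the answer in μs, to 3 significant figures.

148000 μs

L = 64 × 8 = 512 bits.
Transmission delays (L/R per hop): 0.00898246, 0.216949, 0.041626, 0.131282 μs; sum = 0.39884 μs.
Propagation delays (d/s per hop): 33695.7, 26930.7, 42842.6, 44175.3 μs; sum = 147644 μs.
End-to-end = 148000 μs.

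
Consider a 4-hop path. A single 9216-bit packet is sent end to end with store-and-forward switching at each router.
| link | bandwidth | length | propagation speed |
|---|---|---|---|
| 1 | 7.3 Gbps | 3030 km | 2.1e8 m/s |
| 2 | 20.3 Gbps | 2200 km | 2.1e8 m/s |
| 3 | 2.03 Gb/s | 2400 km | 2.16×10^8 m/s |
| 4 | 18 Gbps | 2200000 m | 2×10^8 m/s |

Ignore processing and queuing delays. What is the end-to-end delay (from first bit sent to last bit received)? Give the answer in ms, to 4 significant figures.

47.02 ms

Transmission delays (L/R per hop): 0.00126247, 0.00045399, 0.0045399, 0.000512 ms; sum = 0.00676836 ms.
Propagation delays (d/s per hop): 14.4286, 10.4762, 11.1111, 11 ms; sum = 47.0159 ms.
End-to-end = 47.02 ms.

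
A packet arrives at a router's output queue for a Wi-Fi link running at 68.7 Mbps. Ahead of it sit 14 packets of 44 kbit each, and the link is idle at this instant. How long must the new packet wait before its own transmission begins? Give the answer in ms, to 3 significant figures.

8.97 ms

Each queued packet: L/R = 44000/68700000 = 0.640466 ms.
14 queued → 8.96652 ms.
Queuing delay = 8.97 ms.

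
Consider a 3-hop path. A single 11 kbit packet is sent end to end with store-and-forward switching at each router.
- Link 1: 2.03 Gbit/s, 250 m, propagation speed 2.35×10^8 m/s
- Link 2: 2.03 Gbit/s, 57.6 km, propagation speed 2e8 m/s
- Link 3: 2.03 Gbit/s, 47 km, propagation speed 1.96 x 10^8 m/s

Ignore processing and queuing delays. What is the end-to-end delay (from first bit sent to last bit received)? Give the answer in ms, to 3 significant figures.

L = 11000 bits.
Transmission delay per hop = L/R = 11000/2.03e+09 = 0.00541872 ms; 3 hops → 0.0162562 ms.
Propagation delays (d/s per hop): 0.00106383, 0.288, 0.239796 ms; sum = 0.52886 ms.
End-to-end = 0.545 ms.

0.545 ms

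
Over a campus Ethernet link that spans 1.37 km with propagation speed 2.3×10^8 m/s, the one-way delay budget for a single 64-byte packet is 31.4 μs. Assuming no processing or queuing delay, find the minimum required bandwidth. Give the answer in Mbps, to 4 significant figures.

L = 512 bits.
Propagation delay = 1370 / 2.3e+08 = 5.95652 μs.
Transmission budget = 31.4 − 5.95652 = 25.4435 μs.
R ≥ L / t_tx = 512 bits / 2.54435e-05 s = 20.12 Mbps.

20.12 Mbps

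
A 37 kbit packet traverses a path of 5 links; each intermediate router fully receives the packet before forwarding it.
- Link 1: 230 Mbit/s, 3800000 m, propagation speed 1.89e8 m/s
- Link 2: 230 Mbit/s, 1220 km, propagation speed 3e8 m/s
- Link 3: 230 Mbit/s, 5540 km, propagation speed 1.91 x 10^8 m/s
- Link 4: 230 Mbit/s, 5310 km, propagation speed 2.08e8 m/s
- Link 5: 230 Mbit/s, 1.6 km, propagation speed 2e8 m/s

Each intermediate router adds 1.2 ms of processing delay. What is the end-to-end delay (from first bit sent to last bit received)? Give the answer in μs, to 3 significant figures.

84300 μs

L = 37000 bits.
Transmission delay per hop = L/R = 37000/230000000 = 160.87 μs; 5 hops → 804.348 μs.
Propagation delays (d/s per hop): 20105.8, 4066.67, 29005.2, 25528.8, 8 μs; sum = 78714.6 μs.
Processing at 4 router(s): 4 × 1.2 ms = 4800 μs.
End-to-end = 84300 μs.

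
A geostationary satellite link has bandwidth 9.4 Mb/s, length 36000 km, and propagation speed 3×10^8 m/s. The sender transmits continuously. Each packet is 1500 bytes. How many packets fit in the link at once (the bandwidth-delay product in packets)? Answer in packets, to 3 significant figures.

94.0 packets

Propagation delay = 36000000 / 300000000 = 0.12 s.
BDP = R × t_prop = 9400000 × 0.12 = 1128000 bits.
In packets of 12000 bits: 94.0 packets.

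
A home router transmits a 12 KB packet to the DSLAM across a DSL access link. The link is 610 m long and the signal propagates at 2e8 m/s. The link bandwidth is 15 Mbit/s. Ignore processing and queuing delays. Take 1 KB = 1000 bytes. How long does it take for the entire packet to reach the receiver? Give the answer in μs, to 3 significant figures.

6400 μs

L = 96000 bits.
Transmission delay = L/R = 96000 / 15000000 = 6400 μs.
Propagation delay = d/s = 610 m / 200000000 m/s = 3.05 μs.
Total = 6400 μs.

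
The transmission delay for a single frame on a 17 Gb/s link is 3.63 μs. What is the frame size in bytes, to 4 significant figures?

L = R × t_tx = 17000000000 b/s × 3.63e-06 s = 61710 bits.
In bytes: 61710 / 8 = 7714 bytes.

7714 bytes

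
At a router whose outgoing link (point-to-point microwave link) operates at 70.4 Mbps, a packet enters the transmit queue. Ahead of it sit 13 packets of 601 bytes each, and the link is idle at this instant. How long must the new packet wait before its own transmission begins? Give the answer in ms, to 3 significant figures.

Each queued packet: L/R = 4808/70400000 = 0.0682955 ms.
13 queued → 0.887841 ms.
Queuing delay = 0.888 ms.

0.888 ms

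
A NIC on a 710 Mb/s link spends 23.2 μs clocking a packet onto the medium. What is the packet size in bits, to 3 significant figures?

L = R × t_tx = 710000000 b/s × 2.32e-05 s = 16472 bits.

16500 bits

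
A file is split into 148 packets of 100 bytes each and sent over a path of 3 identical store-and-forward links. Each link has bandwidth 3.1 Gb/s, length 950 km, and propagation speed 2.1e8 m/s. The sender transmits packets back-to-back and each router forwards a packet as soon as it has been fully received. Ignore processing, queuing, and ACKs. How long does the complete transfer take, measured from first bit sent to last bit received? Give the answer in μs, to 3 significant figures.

13600 μs

Per-hop transmission t_tx = L/R = 800/3100000000 = 0.258065 μs.
Per-hop propagation t_prop = 950000/210000000 = 4523.81 μs.
Pipeline fill: first packet needs 3·t_tx to clear all hops; remaining 147 packets each add one t_tx.
Total = (3+148-1)·t_tx + 3·t_prop = 150·0.258065 + 3·4523.81 = 13600 μs.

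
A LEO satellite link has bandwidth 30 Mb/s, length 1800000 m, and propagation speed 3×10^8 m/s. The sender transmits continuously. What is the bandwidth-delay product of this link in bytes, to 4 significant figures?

22500 bytes

Propagation delay = 1800000 / 300000000 = 0.006 s.
BDP = R × t_prop = 30000000 × 0.006 = 180000 bits.
In bytes: 180000/8 = 22500 bytes.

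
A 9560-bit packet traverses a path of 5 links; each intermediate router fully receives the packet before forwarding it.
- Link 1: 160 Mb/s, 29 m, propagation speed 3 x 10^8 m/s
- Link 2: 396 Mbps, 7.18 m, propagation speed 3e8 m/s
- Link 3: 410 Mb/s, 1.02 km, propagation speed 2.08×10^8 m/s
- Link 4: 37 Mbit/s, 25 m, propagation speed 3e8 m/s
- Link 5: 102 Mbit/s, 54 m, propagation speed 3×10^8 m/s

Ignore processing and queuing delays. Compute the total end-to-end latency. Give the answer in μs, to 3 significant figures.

Transmission delays (L/R per hop): 59.75, 24.1414, 23.3171, 258.378, 93.7255 μs; sum = 459.312 μs.
Propagation delays (d/s per hop): 0.0966667, 0.0239333, 4.90385, 0.0833333, 0.18 μs; sum = 5.28778 μs.
End-to-end = 465 μs.

465 μs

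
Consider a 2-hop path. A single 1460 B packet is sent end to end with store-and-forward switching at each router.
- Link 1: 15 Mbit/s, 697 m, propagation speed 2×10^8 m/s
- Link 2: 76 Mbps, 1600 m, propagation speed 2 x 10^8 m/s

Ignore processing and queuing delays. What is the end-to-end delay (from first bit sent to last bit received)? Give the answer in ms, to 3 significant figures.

L = 1460 × 8 = 11680 bits.
Transmission delays (L/R per hop): 0.778667, 0.153684 ms; sum = 0.932351 ms.
Propagation delays (d/s per hop): 0.003485, 0.008 ms; sum = 0.011485 ms.
End-to-end = 0.944 ms.

0.944 ms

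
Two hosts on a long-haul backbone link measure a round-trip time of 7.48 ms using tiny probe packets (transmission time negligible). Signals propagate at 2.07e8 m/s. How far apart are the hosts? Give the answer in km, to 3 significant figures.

774 km

One-way propagation = RTT/2 = 3.74 ms.
d = s × t = 2.07e+08 × 0.00374 = 774 km.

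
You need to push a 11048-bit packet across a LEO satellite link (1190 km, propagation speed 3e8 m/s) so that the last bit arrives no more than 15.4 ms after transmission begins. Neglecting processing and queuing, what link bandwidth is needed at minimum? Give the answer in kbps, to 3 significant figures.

Propagation delay = 1190000 / 300000000 = 3.96667 ms.
Transmission budget = 15.4 − 3.96667 = 11.4333 ms.
R ≥ L / t_tx = 11048 bits / 0.0114333 s = 966 kbps.

966 kbps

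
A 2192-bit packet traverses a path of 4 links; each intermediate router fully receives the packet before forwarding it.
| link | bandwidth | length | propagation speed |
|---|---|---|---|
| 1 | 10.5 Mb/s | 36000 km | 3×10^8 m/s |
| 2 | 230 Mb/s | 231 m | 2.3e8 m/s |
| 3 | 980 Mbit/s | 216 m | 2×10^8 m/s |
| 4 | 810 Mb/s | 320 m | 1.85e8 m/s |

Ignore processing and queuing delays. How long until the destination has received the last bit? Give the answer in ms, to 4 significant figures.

Transmission delays (L/R per hop): 0.208762, 0.00953043, 0.00223673, 0.00270617 ms; sum = 0.223235 ms.
Propagation delays (d/s per hop): 120, 0.00100435, 0.00108, 0.00172973 ms; sum = 120.004 ms.
End-to-end = 120.2 ms.

120.2 ms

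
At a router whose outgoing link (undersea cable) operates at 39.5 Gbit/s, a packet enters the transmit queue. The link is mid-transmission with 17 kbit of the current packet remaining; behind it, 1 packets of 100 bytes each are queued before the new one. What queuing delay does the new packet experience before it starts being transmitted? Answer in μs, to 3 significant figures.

0.451 μs

Each queued packet: L/R = 800/39500000000 = 0.0202532 μs.
1 queued → 0.0202532 μs.
Plus remaining 17000 bits of current packet: 0.43038 μs.
Queuing delay = 0.451 μs.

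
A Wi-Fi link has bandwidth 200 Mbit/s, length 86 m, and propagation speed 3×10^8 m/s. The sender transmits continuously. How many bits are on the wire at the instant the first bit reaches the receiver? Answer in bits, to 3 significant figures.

57.3 bits

Propagation delay = 86 / 300000000 = 2.86667e-07 s.
BDP = R × t_prop = 200000000 × 2.86667e-07 = 57.3333 bits.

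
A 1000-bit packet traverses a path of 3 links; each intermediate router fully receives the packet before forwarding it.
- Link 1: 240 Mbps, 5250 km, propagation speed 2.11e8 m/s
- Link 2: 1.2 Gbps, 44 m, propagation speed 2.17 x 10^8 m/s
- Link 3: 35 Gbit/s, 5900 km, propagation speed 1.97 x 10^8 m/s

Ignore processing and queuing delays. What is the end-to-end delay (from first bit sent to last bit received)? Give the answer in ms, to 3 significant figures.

Transmission delays (L/R per hop): 0.00416667, 0.000833333, 2.85714e-05 ms; sum = 0.00502857 ms.
Propagation delays (d/s per hop): 24.8815, 0.000202765, 29.9492 ms; sum = 54.831 ms.
End-to-end = 54.8 ms.

54.8 ms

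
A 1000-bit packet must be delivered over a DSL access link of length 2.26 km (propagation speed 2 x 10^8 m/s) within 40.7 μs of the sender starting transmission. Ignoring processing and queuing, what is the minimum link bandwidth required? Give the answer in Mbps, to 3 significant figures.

Propagation delay = 2260 / 200000000 = 11.3 μs.
Transmission budget = 40.7 − 11.3 = 29.4 μs.
R ≥ L / t_tx = 1000 bits / 2.94e-05 s = 34.0 Mbps.

34.0 Mbps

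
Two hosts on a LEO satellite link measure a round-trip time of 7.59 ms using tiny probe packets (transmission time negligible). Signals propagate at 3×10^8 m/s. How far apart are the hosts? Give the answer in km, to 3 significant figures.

One-way propagation = RTT/2 = 3.795 ms.
d = s × t = 300000000 × 0.003795 = 1140 km.

1140 km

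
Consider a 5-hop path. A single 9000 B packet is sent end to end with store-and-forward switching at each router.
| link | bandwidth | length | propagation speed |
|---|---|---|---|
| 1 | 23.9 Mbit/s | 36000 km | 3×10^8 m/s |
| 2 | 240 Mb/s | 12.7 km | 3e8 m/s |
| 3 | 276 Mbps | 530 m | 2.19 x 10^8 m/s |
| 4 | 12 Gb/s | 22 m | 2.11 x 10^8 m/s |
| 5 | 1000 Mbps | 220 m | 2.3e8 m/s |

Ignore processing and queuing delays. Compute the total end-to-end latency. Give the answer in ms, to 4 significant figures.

123.7 ms

L = 9000 × 8 = 72000 bits.
Transmission delays (L/R per hop): 3.01255, 0.3, 0.26087, 0.006, 0.072 ms; sum = 3.65142 ms.
Propagation delays (d/s per hop): 120, 0.0423333, 0.00242009, 0.000104265, 0.000956522 ms; sum = 120.046 ms.
End-to-end = 123.7 ms.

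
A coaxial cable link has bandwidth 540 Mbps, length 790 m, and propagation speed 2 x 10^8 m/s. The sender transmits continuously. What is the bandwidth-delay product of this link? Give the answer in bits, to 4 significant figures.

2133 bits

Propagation delay = 790 / 200000000 = 3.95e-06 s.
BDP = R × t_prop = 540000000 × 3.95e-06 = 2133 bits.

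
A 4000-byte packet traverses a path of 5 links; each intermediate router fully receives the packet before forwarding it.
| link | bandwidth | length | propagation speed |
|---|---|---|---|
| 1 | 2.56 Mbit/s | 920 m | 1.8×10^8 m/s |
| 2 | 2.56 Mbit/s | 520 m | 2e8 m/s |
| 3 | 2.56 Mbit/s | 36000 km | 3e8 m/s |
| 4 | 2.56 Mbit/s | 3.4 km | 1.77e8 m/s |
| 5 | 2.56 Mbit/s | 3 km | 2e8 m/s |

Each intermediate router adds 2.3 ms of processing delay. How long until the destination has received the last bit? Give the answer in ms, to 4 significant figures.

191.7 ms

L = 4000 × 8 = 32000 bits.
Transmission delay per hop = L/R = 32000/2560000 = 12.5 ms; 5 hops → 62.5 ms.
Propagation delays (d/s per hop): 0.00511111, 0.0026, 120, 0.019209, 0.015 ms; sum = 120.042 ms.
Processing at 4 router(s): 4 × 2.3 ms = 9.2 ms.
End-to-end = 191.7 ms.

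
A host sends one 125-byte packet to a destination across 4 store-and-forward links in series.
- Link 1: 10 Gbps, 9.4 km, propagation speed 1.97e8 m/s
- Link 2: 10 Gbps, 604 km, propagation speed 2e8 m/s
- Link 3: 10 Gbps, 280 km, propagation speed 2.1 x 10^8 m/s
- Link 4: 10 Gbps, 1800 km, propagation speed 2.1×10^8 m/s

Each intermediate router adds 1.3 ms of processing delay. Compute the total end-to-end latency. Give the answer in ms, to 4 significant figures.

L = 125 × 8 = 1000 bits.
Transmission delay per hop = L/R = 1000/10000000000 = 0.0001 ms; 4 hops → 0.0004 ms.
Propagation delays (d/s per hop): 0.0477157, 3.02, 1.33333, 8.57143 ms; sum = 12.9725 ms.
Processing at 3 router(s): 3 × 1.3 ms = 3.9 ms.
End-to-end = 16.87 ms.

16.87 ms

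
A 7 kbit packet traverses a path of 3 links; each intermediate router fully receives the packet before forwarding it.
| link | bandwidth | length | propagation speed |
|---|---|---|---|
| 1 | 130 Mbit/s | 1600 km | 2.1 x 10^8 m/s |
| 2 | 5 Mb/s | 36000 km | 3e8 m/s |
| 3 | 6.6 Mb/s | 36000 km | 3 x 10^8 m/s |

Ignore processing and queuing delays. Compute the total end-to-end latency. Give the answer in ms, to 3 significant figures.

250 ms

L = 7000 bits.
Transmission delays (L/R per hop): 0.0538462, 1.4, 1.06061 ms; sum = 2.51445 ms.
Propagation delays (d/s per hop): 7.61905, 120, 120 ms; sum = 247.619 ms.
End-to-end = 250 ms.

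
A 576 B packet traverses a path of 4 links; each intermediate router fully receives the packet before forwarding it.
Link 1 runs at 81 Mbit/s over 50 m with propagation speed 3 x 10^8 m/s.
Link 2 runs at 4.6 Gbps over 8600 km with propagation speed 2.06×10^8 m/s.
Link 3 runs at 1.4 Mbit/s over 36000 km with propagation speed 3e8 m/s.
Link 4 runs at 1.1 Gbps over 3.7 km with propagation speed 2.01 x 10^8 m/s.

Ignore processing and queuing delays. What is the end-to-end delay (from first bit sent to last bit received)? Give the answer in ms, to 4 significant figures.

165.1 ms

L = 576 × 8 = 4608 bits.
Transmission delays (L/R per hop): 0.0568889, 0.00100174, 3.29143, 0.00418909 ms; sum = 3.35351 ms.
Propagation delays (d/s per hop): 0.000166667, 41.7476, 120, 0.018408 ms; sum = 161.766 ms.
End-to-end = 165.1 ms.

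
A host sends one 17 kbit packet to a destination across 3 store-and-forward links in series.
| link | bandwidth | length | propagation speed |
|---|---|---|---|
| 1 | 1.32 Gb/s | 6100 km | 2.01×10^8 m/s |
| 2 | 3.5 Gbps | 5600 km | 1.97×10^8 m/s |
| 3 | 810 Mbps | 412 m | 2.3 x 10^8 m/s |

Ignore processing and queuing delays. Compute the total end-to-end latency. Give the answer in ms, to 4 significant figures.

L = 17000 bits.
Transmission delays (L/R per hop): 0.0128788, 0.00485714, 0.0209877 ms; sum = 0.0387236 ms.
Propagation delays (d/s per hop): 30.3483, 28.4264, 0.0017913 ms; sum = 58.7764 ms.
End-to-end = 58.82 ms.

58.82 ms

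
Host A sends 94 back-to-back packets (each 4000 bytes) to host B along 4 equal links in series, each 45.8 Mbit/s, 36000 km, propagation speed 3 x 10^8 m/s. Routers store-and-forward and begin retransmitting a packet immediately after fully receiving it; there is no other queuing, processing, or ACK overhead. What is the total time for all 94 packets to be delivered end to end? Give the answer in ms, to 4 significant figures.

Per-hop transmission t_tx = L/R = 32000/45800000 = 0.69869 ms.
Per-hop propagation t_prop = 36000000/300000000 = 120 ms.
Pipeline fill: first packet needs 4·t_tx to clear all hops; remaining 93 packets each add one t_tx.
Total = (4+94-1)·t_tx + 4·t_prop = 97·0.69869 + 4·120 = 547.8 ms.

547.8 ms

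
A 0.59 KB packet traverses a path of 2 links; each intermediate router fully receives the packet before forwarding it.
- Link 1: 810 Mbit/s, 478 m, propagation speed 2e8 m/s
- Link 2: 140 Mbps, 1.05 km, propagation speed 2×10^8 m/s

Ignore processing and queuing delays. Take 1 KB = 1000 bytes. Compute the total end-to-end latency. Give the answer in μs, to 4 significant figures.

47.18 μs

L = 4720 bits.
Transmission delays (L/R per hop): 5.82716, 33.7143 μs; sum = 39.5414 μs.
Propagation delays (d/s per hop): 2.39, 5.25 μs; sum = 7.64 μs.
End-to-end = 47.18 μs.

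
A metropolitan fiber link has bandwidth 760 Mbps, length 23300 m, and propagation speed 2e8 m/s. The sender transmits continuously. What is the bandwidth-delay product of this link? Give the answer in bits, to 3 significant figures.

Propagation delay = 23300 / 200000000 = 0.0001165 s.
BDP = R × t_prop = 760000000 × 0.0001165 = 88540 bits.

88500 bits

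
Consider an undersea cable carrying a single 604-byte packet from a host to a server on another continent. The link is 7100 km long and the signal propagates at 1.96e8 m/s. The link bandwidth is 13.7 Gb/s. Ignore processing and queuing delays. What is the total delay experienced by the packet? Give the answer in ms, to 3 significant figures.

L = 604 × 8 = 4832 bits.
Transmission delay = L/R = 4832 / 13700000000 = 0.000352701 ms.
Propagation delay = d/s = 7100000 m / 196000000 m/s = 36.2245 ms.
Total = 36.2 ms.

36.2 ms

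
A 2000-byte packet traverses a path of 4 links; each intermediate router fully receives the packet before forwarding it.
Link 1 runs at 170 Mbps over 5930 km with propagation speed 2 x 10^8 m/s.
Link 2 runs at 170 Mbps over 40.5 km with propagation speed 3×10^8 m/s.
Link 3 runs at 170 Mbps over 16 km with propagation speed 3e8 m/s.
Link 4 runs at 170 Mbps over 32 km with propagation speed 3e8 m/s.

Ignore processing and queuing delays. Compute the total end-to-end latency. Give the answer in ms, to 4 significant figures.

30.32 ms

L = 2000 × 8 = 16000 bits.
Transmission delay per hop = L/R = 16000/170000000 = 0.0941176 ms; 4 hops → 0.376471 ms.
Propagation delays (d/s per hop): 29.65, 0.135, 0.0533333, 0.106667 ms; sum = 29.945 ms.
End-to-end = 30.32 ms.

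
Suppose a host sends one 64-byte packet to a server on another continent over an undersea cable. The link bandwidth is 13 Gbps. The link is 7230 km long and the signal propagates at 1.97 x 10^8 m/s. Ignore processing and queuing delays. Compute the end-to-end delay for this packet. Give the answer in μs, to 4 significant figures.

36700 μs

L = 64 × 8 = 512 bits.
Transmission delay = L/R = 512 / 13000000000 = 0.0393846 μs.
Propagation delay = d/s = 7230000 m / 197000000 m/s = 36700.5 μs.
Total = 36700 μs.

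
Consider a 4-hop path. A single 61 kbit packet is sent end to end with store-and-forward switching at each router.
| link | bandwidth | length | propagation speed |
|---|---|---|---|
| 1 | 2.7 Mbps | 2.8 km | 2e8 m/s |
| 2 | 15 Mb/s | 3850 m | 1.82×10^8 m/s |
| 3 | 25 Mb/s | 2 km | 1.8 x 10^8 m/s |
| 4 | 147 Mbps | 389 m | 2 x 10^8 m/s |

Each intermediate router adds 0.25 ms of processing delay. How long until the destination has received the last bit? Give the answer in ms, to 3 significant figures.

30.3 ms

L = 61000 bits.
Transmission delays (L/R per hop): 22.5926, 4.06667, 2.44, 0.414966 ms; sum = 29.5142 ms.
Propagation delays (d/s per hop): 0.014, 0.0211538, 0.0111111, 0.001945 ms; sum = 0.04821 ms.
Processing at 3 router(s): 3 × 0.25 ms = 0.75 ms.
End-to-end = 30.3 ms.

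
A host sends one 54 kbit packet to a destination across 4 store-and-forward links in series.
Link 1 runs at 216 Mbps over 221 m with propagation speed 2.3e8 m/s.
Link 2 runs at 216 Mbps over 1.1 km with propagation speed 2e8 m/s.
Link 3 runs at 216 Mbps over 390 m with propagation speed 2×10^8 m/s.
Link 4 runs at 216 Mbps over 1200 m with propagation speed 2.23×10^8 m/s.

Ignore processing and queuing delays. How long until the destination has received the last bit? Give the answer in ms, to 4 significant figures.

1.014 ms

L = 54000 bits.
Transmission delay per hop = L/R = 54000/216000000 = 0.25 ms; 4 hops → 1 ms.
Propagation delays (d/s per hop): 0.00096087, 0.0055, 0.00195, 0.00538117 ms; sum = 0.013792 ms.
End-to-end = 1.014 ms.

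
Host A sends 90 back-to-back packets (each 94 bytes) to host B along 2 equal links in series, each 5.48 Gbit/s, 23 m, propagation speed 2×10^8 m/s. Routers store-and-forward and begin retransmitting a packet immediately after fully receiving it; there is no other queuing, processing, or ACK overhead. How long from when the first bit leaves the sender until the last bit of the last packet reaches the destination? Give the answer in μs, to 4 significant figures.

Per-hop transmission t_tx = L/R = 752/5480000000 = 0.137226 μs.
Per-hop propagation t_prop = 23/200000000 = 0.115 μs.
Pipeline fill: first packet needs 2·t_tx to clear all hops; remaining 89 packets each add one t_tx.
Total = (2+90-1)·t_tx + 2·t_prop = 91·0.137226 + 2·0.115 = 12.72 μs.

12.72 μs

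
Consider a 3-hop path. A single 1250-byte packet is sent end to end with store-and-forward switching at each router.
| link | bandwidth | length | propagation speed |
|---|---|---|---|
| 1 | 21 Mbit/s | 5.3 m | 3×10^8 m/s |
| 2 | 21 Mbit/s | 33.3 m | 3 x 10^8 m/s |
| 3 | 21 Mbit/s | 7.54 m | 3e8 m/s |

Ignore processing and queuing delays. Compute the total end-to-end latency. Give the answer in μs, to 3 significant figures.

1430 μs

L = 1250 × 8 = 10000 bits.
Transmission delay per hop = L/R = 10000/21000000 = 476.19 μs; 3 hops → 1428.57 μs.
Propagation delays (d/s per hop): 0.0176667, 0.111, 0.0251333 μs; sum = 0.1538 μs.
End-to-end = 1430 μs.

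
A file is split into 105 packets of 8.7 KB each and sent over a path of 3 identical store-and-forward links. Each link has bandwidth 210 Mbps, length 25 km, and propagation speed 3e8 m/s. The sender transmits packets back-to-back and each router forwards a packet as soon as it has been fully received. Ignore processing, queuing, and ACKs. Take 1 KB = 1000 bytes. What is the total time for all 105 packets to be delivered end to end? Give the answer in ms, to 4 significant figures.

Per-hop transmission t_tx = L/R = 69600/210000000 = 0.331429 ms.
Per-hop propagation t_prop = 25000/300000000 = 0.0833333 ms.
Pipeline fill: first packet needs 3·t_tx to clear all hops; remaining 104 packets each add one t_tx.
Total = (3+105-1)·t_tx + 3·t_prop = 107·0.331429 + 3·0.0833333 = 35.71 ms.

35.71 ms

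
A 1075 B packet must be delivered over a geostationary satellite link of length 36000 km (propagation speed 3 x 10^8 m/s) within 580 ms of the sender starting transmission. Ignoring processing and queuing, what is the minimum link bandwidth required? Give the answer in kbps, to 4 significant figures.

L = 8600 bits.
Propagation delay = 36000000 / 300000000 = 120 ms.
Transmission budget = 580 − 120 = 460 ms.
R ≥ L / t_tx = 8600 bits / 0.46 s = 18.70 kbps.

18.70 kbps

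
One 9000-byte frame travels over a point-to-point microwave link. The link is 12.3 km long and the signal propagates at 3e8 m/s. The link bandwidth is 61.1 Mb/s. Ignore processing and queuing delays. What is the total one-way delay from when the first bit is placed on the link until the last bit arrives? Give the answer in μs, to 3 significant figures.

1220 μs

L = 9000 × 8 = 72000 bits.
Transmission delay = L/R = 72000 / 61100000 = 1178.4 μs.
Propagation delay = d/s = 12300 m / 300000000 m/s = 41 μs.
Total = 1220 μs.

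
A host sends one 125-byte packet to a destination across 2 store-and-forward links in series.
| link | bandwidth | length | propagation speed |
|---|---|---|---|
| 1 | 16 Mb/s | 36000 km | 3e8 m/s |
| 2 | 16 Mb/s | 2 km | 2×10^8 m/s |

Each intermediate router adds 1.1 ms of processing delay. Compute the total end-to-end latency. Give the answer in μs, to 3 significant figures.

L = 125 × 8 = 1000 bits.
Transmission delay per hop = L/R = 1000/16000000 = 62.5 μs; 2 hops → 125 μs.
Propagation delays (d/s per hop): 120000, 10 μs; sum = 120010 μs.
Processing at 1 router(s): 1 × 1.1 ms = 1100 μs.
End-to-end = 121000 μs.

121000 μs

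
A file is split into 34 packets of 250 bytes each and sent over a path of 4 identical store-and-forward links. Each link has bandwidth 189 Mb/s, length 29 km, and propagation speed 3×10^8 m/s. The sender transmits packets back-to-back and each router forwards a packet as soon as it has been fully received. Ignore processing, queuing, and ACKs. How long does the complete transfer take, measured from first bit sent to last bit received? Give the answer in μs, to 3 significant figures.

Per-hop transmission t_tx = L/R = 2000/189000000 = 10.582 μs.
Per-hop propagation t_prop = 29000/300000000 = 96.6667 μs.
Pipeline fill: first packet needs 4·t_tx to clear all hops; remaining 33 packets each add one t_tx.
Total = (4+34-1)·t_tx + 4·t_prop = 37·10.582 + 4·96.6667 = 778 μs.

778 μs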